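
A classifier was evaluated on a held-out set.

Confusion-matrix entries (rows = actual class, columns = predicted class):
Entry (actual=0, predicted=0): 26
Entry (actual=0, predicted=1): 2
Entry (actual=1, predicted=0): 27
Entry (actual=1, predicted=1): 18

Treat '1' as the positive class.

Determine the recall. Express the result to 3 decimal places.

Recall = TP/(TP+FN) = 18/(18+27) = 18/45 = 0.400

0.400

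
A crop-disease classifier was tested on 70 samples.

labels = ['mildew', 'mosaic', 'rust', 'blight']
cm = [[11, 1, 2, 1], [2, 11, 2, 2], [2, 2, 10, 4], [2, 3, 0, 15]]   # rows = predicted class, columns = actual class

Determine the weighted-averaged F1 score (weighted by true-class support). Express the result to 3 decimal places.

0.674

Per-class F1 score (2·TP/(2·TP+FP+FN)):
  mildew: TP=11, FP=1+2+1=4, FN=2+2+2=6 → 22/32 = 0.6875
  mosaic: TP=11, FP=2+2+2=6, FN=1+2+3=6 → 22/34 = 0.6471
  rust: TP=10, FP=2+2+4=8, FN=2+2+0=4 → 20/32 = 0.6250
  blight: TP=15, FP=2+3+0=5, FN=1+2+4=7 → 30/42 = 0.7143
Weighted-F1 score = Σ (supportᵢ/N)·F1 scoreᵢ with N=70: (17/70)·0.6875 + (17/70)·0.6471 + (14/70)·0.6250 + (22/70)·0.7143 = 0.674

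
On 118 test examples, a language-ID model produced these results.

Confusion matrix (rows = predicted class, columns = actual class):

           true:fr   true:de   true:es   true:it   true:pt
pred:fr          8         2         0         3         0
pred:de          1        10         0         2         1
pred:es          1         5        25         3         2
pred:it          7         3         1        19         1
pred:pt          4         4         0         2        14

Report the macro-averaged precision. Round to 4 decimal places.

Per-class precision (TP/(TP+FP)):
  fr: TP=8, FP=2+0+3+0=5 → 8/13 = 0.61538
  de: TP=10, FP=1+0+2+1=4 → 10/14 = 0.71429
  es: TP=25, FP=1+5+3+2=11 → 25/36 = 0.69444
  it: TP=19, FP=7+3+1+1=12 → 19/31 = 0.61290
  pt: TP=14, FP=4+4+0+2=10 → 14/24 = 0.58333
Macro-precision = mean = (0.61538 + 0.71429 + 0.69444 + 0.61290 + 0.58333) / 5 = 0.6441

0.6441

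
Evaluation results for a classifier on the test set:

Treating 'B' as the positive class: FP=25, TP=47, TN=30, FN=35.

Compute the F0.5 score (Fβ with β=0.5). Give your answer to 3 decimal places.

0.635

Fβ = (1+β²)·TP / ((1+β²)·TP + β²·FN + FP), with β²=1/4
= 1.25·47 / (1.25·47 + 0.25·35 + 25) = 0.635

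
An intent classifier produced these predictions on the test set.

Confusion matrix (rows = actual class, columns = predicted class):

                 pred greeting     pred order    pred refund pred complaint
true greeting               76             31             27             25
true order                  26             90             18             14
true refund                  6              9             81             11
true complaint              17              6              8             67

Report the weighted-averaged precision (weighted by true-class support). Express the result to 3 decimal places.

Per-class precision (TP/(TP+FP)):
  greeting: TP=76, FP=26+6+17=49 → 76/125 = 0.6080
  order: TP=90, FP=31+9+6=46 → 90/136 = 0.6618
  refund: TP=81, FP=27+18+8=53 → 81/134 = 0.6045
  complaint: TP=67, FP=25+14+11=50 → 67/117 = 0.5726
Weighted-precision = Σ (supportᵢ/N)·precisionᵢ with N=512: (159/512)·0.6080 + (148/512)·0.6618 + (107/512)·0.6045 + (98/512)·0.5726 = 0.616

0.616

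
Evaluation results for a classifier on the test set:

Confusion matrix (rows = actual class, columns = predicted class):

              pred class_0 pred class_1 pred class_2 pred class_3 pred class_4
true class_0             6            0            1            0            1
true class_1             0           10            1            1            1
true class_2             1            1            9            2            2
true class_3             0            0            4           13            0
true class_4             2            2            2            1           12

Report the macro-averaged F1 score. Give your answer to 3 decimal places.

Per-class F1 score (2·TP/(2·TP+FP+FN)):
  class_0: TP=6, FP=0+1+0+2=3, FN=0+1+0+1=2 → 12/17 = 0.7059
  class_1: TP=10, FP=0+1+0+2=3, FN=0+1+1+1=3 → 20/26 = 0.7692
  class_2: TP=9, FP=1+1+4+2=8, FN=1+1+2+2=6 → 18/32 = 0.5625
  class_3: TP=13, FP=0+1+2+1=4, FN=0+0+4+0=4 → 26/34 = 0.7647
  class_4: TP=12, FP=1+1+2+0=4, FN=2+2+2+1=7 → 24/35 = 0.6857
Macro-F1 score = mean = (0.7059 + 0.7692 + 0.5625 + 0.7647 + 0.6857) / 5 = 0.698

0.698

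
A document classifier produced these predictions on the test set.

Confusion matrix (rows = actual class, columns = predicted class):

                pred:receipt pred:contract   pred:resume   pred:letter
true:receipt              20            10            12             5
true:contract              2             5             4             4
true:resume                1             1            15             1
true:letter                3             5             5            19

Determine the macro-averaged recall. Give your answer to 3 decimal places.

Per-class recall (TP/(TP+FN)):
  receipt: TP=20, FN=10+12+5=27 → 20/47 = 0.4255
  contract: TP=5, FN=2+4+4=10 → 5/15 = 0.3333
  resume: TP=15, FN=1+1+1=3 → 15/18 = 0.8333
  letter: TP=19, FN=3+5+5=13 → 19/32 = 0.5938
Macro-recall = mean = (0.4255 + 0.3333 + 0.8333 + 0.5938) / 4 = 0.546

0.546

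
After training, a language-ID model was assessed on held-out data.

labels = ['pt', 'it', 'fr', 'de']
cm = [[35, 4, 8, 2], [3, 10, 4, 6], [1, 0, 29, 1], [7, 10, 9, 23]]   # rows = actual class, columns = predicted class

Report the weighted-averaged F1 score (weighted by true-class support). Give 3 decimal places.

0.631

Per-class F1 score (2·TP/(2·TP+FP+FN)):
  pt: TP=35, FP=3+1+7=11, FN=4+8+2=14 → 70/95 = 0.7368
  it: TP=10, FP=4+0+10=14, FN=3+4+6=13 → 20/47 = 0.4255
  fr: TP=29, FP=8+4+9=21, FN=1+0+1=2 → 58/81 = 0.7160
  de: TP=23, FP=2+6+1=9, FN=7+10+9=26 → 46/81 = 0.5679
Weighted-F1 score = Σ (supportᵢ/N)·F1 scoreᵢ with N=152: (49/152)·0.7368 + (23/152)·0.4255 + (31/152)·0.7160 + (49/152)·0.5679 = 0.631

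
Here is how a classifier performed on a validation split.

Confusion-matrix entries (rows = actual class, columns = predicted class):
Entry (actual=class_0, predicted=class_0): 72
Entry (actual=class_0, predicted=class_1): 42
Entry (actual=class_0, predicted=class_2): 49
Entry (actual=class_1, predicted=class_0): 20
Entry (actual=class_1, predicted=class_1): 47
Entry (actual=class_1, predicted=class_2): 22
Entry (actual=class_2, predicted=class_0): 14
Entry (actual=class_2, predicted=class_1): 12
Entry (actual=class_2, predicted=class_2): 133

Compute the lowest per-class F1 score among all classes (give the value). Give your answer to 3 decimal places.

0.495

Per-class F1 score (2·TP/(2·TP+FP+FN)):
  class_0: TP=72, FP=20+14=34, FN=42+49=91 → 144/269 = 0.5353
  class_1: TP=47, FP=42+12=54, FN=20+22=42 → 94/190 = 0.4947
  class_2: TP=133, FP=49+22=71, FN=14+12=26 → 266/363 = 0.7328
Lowest is class 'class_1' with F1 score = 0.495.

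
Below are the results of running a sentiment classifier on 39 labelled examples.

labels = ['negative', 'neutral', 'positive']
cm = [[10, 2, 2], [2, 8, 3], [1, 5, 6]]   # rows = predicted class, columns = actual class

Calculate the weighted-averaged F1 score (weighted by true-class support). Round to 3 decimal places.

0.614

Per-class F1 score (2·TP/(2·TP+FP+FN)):
  negative: TP=10, FP=2+2=4, FN=2+1=3 → 20/27 = 0.7407
  neutral: TP=8, FP=2+3=5, FN=2+5=7 → 16/28 = 0.5714
  positive: TP=6, FP=1+5=6, FN=2+3=5 → 12/23 = 0.5217
Weighted-F1 score = Σ (supportᵢ/N)·F1 scoreᵢ with N=39: (13/39)·0.7407 + (15/39)·0.5714 + (11/39)·0.5217 = 0.614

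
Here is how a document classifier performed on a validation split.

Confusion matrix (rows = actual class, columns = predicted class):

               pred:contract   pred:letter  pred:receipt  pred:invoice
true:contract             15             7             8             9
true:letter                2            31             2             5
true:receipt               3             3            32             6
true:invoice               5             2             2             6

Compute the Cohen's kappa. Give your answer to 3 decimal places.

0.469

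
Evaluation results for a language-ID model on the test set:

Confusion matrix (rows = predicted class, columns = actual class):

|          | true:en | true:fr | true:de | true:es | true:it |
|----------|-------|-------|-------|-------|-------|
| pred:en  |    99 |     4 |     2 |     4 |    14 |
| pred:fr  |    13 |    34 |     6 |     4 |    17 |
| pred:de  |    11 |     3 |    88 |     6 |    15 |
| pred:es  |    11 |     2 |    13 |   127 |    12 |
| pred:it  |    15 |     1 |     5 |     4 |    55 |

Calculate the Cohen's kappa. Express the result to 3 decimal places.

Observed agreement pₒ = trace/N = 403/565 = 0.7133
Expected agreement pₑ = Σ (rowᵢ·colᵢ)/N² = (149·123 + 44·74 + 114·123 + 145·165 + 113·80)/565² = 0.2148
κ = (pₒ − pₑ)/(1 − pₑ) = (0.7133 − 0.2148)/(1 − 0.2148) = 0.635

0.635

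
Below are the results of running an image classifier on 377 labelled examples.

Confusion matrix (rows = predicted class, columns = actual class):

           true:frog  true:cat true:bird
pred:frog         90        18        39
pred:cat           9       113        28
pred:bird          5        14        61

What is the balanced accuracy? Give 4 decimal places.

Balanced accuracy = mean of per-class recall.
  frog: recall = 90/104 = 0.86538
  cat: recall = 113/145 = 0.77931
  bird: recall = 61/128 = 0.47656
Mean = (0.86538 + 0.77931 + 0.47656) / 3 = 0.7071

0.7071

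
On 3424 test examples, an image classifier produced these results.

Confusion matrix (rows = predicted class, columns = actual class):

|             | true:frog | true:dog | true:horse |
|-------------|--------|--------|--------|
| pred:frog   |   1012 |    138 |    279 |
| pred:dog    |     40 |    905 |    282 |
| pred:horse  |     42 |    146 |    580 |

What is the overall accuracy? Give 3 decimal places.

0.729

Accuracy = trace / total = (1012+905+580=2497) / 3424 = 2497/3424 = 0.729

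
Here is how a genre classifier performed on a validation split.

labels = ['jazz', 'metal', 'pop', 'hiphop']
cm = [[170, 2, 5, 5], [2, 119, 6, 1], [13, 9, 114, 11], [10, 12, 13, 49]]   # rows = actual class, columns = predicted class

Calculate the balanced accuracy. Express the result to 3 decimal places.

0.806

Balanced accuracy = mean of per-class recall.
  jazz: recall = 170/182 = 0.9341
  metal: recall = 119/128 = 0.9297
  pop: recall = 114/147 = 0.7755
  hiphop: recall = 49/84 = 0.5833
Mean = (0.9341 + 0.9297 + 0.7755 + 0.5833) / 4 = 0.806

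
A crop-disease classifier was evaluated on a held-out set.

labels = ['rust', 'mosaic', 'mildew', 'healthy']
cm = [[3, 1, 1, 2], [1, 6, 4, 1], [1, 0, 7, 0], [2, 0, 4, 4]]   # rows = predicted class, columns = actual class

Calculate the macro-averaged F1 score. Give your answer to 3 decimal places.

Per-class F1 score (2·TP/(2·TP+FP+FN)):
  rust: TP=3, FP=1+1+2=4, FN=1+1+2=4 → 6/14 = 0.4286
  mosaic: TP=6, FP=1+4+1=6, FN=1+0+0=1 → 12/19 = 0.6316
  mildew: TP=7, FP=1+0+0=1, FN=1+4+4=9 → 14/24 = 0.5833
  healthy: TP=4, FP=2+0+4=6, FN=2+1+0=3 → 8/17 = 0.4706
Macro-F1 score = mean = (0.4286 + 0.6316 + 0.5833 + 0.4706) / 4 = 0.529

0.529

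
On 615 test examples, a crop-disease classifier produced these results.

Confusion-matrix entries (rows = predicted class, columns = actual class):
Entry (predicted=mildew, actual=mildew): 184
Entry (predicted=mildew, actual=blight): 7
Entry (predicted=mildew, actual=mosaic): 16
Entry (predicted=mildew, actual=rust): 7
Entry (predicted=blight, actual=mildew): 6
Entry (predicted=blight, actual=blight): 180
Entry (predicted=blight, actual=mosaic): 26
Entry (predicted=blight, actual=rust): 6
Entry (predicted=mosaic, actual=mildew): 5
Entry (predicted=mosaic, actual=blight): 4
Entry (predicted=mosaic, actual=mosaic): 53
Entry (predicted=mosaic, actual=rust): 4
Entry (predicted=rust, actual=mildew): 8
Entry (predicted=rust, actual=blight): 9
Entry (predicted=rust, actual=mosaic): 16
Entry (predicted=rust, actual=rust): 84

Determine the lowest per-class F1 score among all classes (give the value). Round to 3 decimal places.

0.599

Per-class F1 score (2·TP/(2·TP+FP+FN)):
  mildew: TP=184, FP=7+16+7=30, FN=6+5+8=19 → 368/417 = 0.8825
  blight: TP=180, FP=6+26+6=38, FN=7+4+9=20 → 360/418 = 0.8612
  mosaic: TP=53, FP=5+4+4=13, FN=16+26+16=58 → 106/177 = 0.5989
  rust: TP=84, FP=8+9+16=33, FN=7+6+4=17 → 168/218 = 0.7706
Lowest is class 'mosaic' with F1 score = 0.599.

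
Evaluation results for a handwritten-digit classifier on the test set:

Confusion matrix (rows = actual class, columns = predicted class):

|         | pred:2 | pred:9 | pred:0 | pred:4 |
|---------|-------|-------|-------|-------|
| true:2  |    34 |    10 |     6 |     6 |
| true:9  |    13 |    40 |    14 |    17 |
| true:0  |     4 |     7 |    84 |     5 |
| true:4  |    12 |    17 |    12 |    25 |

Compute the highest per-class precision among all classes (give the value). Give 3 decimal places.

Per-class precision (TP/(TP+FP)):
  2: TP=34, FP=13+4+12=29 → 34/63 = 0.5397
  9: TP=40, FP=10+7+17=34 → 40/74 = 0.5405
  0: TP=84, FP=6+14+12=32 → 84/116 = 0.7241
  4: TP=25, FP=6+17+5=28 → 25/53 = 0.4717
Highest is class '0' with precision = 0.724.

0.724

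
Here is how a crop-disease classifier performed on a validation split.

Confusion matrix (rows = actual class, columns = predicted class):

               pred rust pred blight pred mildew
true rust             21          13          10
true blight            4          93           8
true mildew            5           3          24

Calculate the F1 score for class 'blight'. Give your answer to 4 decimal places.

0.8692

Treat 'blight' as positive and all other classes as negative.
F1 score = 2·TP/(2·TP+FP+FN).
blight: TP=93, FP=13+3=16, FN=4+8=12 → 186/214 = 0.86916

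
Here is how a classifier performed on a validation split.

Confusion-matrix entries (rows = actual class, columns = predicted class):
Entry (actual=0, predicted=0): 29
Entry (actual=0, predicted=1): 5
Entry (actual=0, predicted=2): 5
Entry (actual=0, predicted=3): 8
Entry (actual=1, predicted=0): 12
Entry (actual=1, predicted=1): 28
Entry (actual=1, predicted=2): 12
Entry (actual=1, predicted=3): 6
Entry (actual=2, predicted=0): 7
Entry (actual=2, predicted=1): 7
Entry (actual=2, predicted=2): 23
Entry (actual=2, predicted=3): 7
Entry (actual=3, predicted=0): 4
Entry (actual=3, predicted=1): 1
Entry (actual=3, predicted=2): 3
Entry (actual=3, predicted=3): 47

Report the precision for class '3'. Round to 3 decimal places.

0.691

Take TP from the diagonal, FP from the rest of the '3' prediction marginal, FN from the rest of the '3' actual marginal.
precision = TP/(TP+FP).
3: TP=47, FP=8+6+7=21 → 47/68 = 0.6912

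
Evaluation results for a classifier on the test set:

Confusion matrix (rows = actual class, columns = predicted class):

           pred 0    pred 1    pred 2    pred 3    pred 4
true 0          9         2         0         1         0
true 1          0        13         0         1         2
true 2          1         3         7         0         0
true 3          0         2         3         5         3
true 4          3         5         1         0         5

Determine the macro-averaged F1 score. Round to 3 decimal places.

0.581

Per-class F1 score (2·TP/(2·TP+FP+FN)):
  0: TP=9, FP=0+1+0+3=4, FN=2+0+1+0=3 → 18/25 = 0.7200
  1: TP=13, FP=2+3+2+5=12, FN=0+0+1+2=3 → 26/41 = 0.6341
  2: TP=7, FP=0+0+3+1=4, FN=1+3+0+0=4 → 14/22 = 0.6364
  3: TP=5, FP=1+1+0+0=2, FN=0+2+3+3=8 → 10/20 = 0.5000
  4: TP=5, FP=0+2+0+3=5, FN=3+5+1+0=9 → 10/24 = 0.4167
Macro-F1 score = mean = (0.7200 + 0.6341 + 0.6364 + 0.5000 + 0.4167) / 5 = 0.581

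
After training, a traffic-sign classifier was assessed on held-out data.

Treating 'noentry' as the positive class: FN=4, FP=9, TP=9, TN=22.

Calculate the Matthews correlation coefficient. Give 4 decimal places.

MCC = (TP·TN − FP·FN) / √((TP+FP)(TP+FN)(TN+FP)(TN+FN))
Numerator = 9·22 − 9·4 = 162
Denominator = √(18·13·31·26) = √188604 = 434.2856
MCC = 162 / 434.2856 = 0.3730

0.3730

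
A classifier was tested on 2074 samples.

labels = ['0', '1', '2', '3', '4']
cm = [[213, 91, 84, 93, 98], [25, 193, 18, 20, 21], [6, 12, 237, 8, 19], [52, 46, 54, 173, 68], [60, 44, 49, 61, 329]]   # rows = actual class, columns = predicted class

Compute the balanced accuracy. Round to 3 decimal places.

0.590

Balanced accuracy = mean of per-class recall.
  0: recall = 213/579 = 0.3679
  1: recall = 193/277 = 0.6968
  2: recall = 237/282 = 0.8404
  3: recall = 173/393 = 0.4402
  4: recall = 329/543 = 0.6059
Mean = (0.3679 + 0.6968 + 0.8404 + 0.4402 + 0.6059) / 5 = 0.590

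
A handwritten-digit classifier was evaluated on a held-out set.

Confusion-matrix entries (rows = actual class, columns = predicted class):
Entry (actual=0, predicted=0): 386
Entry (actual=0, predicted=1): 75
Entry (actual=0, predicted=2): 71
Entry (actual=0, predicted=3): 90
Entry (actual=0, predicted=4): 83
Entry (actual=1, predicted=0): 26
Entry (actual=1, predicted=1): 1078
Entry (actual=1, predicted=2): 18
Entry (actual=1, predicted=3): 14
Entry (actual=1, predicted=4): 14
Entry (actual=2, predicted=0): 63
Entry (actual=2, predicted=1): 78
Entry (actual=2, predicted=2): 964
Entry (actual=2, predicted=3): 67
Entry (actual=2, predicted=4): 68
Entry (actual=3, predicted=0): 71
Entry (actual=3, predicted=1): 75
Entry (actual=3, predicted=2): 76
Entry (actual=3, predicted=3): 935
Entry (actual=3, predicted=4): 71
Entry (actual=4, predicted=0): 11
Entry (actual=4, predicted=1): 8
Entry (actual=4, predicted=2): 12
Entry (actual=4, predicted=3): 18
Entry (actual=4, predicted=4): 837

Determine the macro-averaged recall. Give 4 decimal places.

0.7937

Per-class recall (TP/(TP+FN)):
  0: TP=386, FN=75+71+90+83=319 → 386/705 = 0.54752
  1: TP=1078, FN=26+18+14+14=72 → 1078/1150 = 0.93739
  2: TP=964, FN=63+78+67+68=276 → 964/1240 = 0.77742
  3: TP=935, FN=71+75+76+71=293 → 935/1228 = 0.76140
  4: TP=837, FN=11+8+12+18=49 → 837/886 = 0.94470
Macro-recall = mean = (0.54752 + 0.93739 + 0.77742 + 0.76140 + 0.94470) / 5 = 0.7937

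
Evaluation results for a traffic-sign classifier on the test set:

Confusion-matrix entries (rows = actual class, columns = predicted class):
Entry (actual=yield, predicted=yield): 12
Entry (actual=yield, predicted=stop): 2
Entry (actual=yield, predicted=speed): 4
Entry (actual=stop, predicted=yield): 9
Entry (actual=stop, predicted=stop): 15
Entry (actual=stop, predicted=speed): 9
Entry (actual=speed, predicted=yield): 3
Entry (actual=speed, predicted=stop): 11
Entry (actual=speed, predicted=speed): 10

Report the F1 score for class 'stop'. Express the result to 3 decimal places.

One-vs-rest for 'stop': TP = diagonal; FP = other classes predicted 'stop'; FN = 'stop' predicted as other.
F1 score = 2·TP/(2·TP+FP+FN).
stop: TP=15, FP=2+11=13, FN=9+9=18 → 30/61 = 0.4918

0.492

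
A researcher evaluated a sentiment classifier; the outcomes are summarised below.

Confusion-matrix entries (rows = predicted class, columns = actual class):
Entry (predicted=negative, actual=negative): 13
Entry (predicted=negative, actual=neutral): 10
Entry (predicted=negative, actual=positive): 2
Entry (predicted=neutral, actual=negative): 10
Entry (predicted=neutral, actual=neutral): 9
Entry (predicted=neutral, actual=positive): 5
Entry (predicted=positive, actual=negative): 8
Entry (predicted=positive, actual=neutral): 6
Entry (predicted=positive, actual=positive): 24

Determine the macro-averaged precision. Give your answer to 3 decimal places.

Per-class precision (TP/(TP+FP)):
  negative: TP=13, FP=10+2=12 → 13/25 = 0.5200
  neutral: TP=9, FP=10+5=15 → 9/24 = 0.3750
  positive: TP=24, FP=8+6=14 → 24/38 = 0.6316
Macro-precision = mean = (0.5200 + 0.3750 + 0.6316) / 3 = 0.509

0.509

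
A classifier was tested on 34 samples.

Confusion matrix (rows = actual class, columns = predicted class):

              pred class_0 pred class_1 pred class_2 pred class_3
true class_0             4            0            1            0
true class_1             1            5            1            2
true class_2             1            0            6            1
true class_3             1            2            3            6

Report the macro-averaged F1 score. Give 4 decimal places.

Per-class F1 score (2·TP/(2·TP+FP+FN)):
  class_0: TP=4, FP=1+1+1=3, FN=0+1+0=1 → 8/12 = 0.66667
  class_1: TP=5, FP=0+0+2=2, FN=1+1+2=4 → 10/16 = 0.62500
  class_2: TP=6, FP=1+1+3=5, FN=1+0+1=2 → 12/19 = 0.63158
  class_3: TP=6, FP=0+2+1=3, FN=1+2+3=6 → 12/21 = 0.57143
Macro-F1 score = mean = (0.66667 + 0.62500 + 0.63158 + 0.57143) / 4 = 0.6237

0.6237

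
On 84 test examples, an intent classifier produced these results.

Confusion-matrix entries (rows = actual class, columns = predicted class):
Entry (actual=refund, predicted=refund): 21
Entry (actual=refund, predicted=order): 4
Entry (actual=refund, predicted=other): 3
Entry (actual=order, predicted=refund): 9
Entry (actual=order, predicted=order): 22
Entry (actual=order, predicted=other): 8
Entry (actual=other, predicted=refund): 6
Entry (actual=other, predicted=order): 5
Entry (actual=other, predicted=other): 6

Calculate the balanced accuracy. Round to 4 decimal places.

0.5557

Balanced accuracy = mean of per-class recall.
  refund: recall = 21/28 = 0.75000
  order: recall = 22/39 = 0.56410
  other: recall = 6/17 = 0.35294
Mean = (0.75000 + 0.56410 + 0.35294) / 3 = 0.5557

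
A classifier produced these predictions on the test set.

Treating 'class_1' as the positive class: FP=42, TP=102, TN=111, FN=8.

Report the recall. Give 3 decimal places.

0.927

Recall = TP/(TP+FN) = 102/(102+8) = 102/110 = 0.927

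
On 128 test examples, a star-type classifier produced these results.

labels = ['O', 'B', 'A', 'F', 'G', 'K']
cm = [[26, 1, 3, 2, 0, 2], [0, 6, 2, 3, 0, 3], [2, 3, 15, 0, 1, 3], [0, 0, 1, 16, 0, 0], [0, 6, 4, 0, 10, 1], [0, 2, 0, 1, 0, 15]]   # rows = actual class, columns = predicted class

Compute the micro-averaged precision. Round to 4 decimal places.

0.6875

Micro-averaging pools counts across classes: ΣTP=88, ΣFP=40, ΣFN=40.
Micro-precision = TP/(TP+FP) on pooled counts = 0.6875 (equals overall accuracy in single-label multiclass).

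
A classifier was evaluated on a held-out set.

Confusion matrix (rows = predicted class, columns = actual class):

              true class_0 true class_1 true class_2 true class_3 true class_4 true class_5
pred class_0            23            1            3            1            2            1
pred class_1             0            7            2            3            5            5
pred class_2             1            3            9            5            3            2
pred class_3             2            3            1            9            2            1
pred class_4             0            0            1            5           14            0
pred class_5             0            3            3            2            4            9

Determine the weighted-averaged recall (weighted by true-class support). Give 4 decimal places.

0.5259

Per-class recall (TP/(TP+FN)):
  class_0: TP=23, FN=0+1+2+0+0=3 → 23/26 = 0.88462
  class_1: TP=7, FN=1+3+3+0+3=10 → 7/17 = 0.41176
  class_2: TP=9, FN=3+2+1+1+3=10 → 9/19 = 0.47368
  class_3: TP=9, FN=1+3+5+5+2=16 → 9/25 = 0.36000
  class_4: TP=14, FN=2+5+3+2+4=16 → 14/30 = 0.46667
  class_5: TP=9, FN=1+5+2+1+0=9 → 9/18 = 0.50000
Weighted-recall = Σ (supportᵢ/N)·recallᵢ with N=135: (26/135)·0.88462 + (17/135)·0.41176 + (19/135)·0.47368 + (25/135)·0.36000 + (30/135)·0.46667 + (18/135)·0.50000 = 0.5259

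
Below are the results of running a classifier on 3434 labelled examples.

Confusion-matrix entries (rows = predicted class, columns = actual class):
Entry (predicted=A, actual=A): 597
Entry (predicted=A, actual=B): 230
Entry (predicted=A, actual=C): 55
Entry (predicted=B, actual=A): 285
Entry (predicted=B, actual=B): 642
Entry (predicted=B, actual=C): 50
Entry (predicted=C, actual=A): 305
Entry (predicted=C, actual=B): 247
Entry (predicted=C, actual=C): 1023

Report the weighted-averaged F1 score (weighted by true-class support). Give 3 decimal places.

Per-class F1 score (2·TP/(2·TP+FP+FN)):
  A: TP=597, FP=230+55=285, FN=285+305=590 → 1194/2069 = 0.5771
  B: TP=642, FP=285+50=335, FN=230+247=477 → 1284/2096 = 0.6126
  C: TP=1023, FP=305+247=552, FN=55+50=105 → 2046/2703 = 0.7569
Weighted-F1 score = Σ (supportᵢ/N)·F1 scoreᵢ with N=3434: (1187/3434)·0.5771 + (1119/3434)·0.6126 + (1128/3434)·0.7569 = 0.648

0.648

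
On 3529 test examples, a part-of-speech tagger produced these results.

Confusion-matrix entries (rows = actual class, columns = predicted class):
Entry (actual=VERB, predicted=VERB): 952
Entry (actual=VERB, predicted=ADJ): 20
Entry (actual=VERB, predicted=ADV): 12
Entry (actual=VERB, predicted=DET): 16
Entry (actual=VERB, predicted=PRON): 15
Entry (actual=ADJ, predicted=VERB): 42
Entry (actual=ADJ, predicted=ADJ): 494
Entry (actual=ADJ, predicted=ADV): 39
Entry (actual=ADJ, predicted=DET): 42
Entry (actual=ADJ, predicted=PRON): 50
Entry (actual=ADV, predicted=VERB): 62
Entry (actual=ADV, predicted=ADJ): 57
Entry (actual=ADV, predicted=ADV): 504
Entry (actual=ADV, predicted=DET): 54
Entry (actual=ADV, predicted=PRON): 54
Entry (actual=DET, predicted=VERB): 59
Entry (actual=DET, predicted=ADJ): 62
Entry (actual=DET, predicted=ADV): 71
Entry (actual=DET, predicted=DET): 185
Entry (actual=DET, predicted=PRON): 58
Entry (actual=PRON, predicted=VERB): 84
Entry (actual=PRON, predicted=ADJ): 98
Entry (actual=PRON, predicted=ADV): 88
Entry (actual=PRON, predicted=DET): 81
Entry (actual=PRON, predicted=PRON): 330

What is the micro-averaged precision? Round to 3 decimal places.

Micro-averaging pools counts across classes: ΣTP=2465, ΣFP=1064, ΣFN=1064.
Micro-precision = TP/(TP+FP) on pooled counts = 0.698 (equals overall accuracy in single-label multiclass).

0.698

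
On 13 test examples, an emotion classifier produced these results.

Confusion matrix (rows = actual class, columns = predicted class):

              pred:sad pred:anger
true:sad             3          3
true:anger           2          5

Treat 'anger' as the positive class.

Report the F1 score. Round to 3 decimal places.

0.667

Precision = TP/(TP+FP) = 5/8 = 0.6250
Recall = TP/(TP+FN) = 5/7 = 0.7143
F1 = 2·TP/(2·TP+FP+FN) = 10/15 = 0.667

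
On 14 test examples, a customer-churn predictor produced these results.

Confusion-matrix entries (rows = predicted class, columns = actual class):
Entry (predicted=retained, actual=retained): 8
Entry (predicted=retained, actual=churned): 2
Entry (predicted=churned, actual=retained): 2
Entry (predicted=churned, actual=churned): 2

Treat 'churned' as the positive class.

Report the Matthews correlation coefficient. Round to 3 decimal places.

0.300

MCC = (TP·TN − FP·FN) / √((TP+FP)(TP+FN)(TN+FP)(TN+FN))
Numerator = 2·8 − 2·2 = 12
Denominator = √(4·4·10·10) = √1600 = 40.0000
MCC = 12 / 40.0000 = 0.300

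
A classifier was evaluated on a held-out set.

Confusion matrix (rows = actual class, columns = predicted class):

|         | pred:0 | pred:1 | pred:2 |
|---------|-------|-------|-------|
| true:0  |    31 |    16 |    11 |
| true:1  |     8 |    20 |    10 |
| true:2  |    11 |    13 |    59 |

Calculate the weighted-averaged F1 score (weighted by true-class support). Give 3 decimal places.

0.619

Per-class F1 score (2·TP/(2·TP+FP+FN)):
  0: TP=31, FP=8+11=19, FN=16+11=27 → 62/108 = 0.5741
  1: TP=20, FP=16+13=29, FN=8+10=18 → 40/87 = 0.4598
  2: TP=59, FP=11+10=21, FN=11+13=24 → 118/163 = 0.7239
Weighted-F1 score = Σ (supportᵢ/N)·F1 scoreᵢ with N=179: (58/179)·0.5741 + (38/179)·0.4598 + (83/179)·0.7239 = 0.619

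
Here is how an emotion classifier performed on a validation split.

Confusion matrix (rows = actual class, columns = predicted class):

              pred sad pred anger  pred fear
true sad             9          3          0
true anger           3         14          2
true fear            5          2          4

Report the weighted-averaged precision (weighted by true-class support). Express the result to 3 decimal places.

0.659

Per-class precision (TP/(TP+FP)):
  sad: TP=9, FP=3+5=8 → 9/17 = 0.5294
  anger: TP=14, FP=3+2=5 → 14/19 = 0.7368
  fear: TP=4, FP=0+2=2 → 4/6 = 0.6667
Weighted-precision = Σ (supportᵢ/N)·precisionᵢ with N=42: (12/42)·0.5294 + (19/42)·0.7368 + (11/42)·0.6667 = 0.659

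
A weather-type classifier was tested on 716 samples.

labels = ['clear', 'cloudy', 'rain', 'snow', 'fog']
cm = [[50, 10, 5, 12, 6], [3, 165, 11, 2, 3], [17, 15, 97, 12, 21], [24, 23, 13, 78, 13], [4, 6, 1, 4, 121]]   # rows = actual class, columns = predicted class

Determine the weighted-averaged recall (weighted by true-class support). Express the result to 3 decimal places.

0.714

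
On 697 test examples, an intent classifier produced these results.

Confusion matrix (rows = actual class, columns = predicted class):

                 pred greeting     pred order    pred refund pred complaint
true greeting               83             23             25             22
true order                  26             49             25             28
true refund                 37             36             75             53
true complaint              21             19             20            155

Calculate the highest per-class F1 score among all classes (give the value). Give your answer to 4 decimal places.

Per-class F1 score (2·TP/(2·TP+FP+FN)):
  greeting: TP=83, FP=26+37+21=84, FN=23+25+22=70 → 166/320 = 0.51875
  order: TP=49, FP=23+36+19=78, FN=26+25+28=79 → 98/255 = 0.38431
  refund: TP=75, FP=25+25+20=70, FN=37+36+53=126 → 150/346 = 0.43353
  complaint: TP=155, FP=22+28+53=103, FN=21+19+20=60 → 310/473 = 0.65539
Highest is class 'complaint' with F1 score = 0.6554.

0.6554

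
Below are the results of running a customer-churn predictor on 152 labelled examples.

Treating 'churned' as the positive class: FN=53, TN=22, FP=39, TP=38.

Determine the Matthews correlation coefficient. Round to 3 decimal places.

MCC = (TP·TN − FP·FN) / √((TP+FP)(TP+FN)(TN+FP)(TN+FN))
Numerator = 38·22 − 39·53 = -1231
Denominator = √(77·91·61·75) = √32057025 = 5661.8924
MCC = -1231 / 5661.8924 = -0.217

-0.217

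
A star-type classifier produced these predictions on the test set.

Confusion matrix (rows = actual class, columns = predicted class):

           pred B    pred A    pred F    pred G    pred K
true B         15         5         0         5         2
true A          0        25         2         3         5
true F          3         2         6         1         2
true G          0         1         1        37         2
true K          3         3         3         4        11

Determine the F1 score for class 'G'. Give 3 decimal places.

Treat 'G' as positive and all other classes as negative.
F1 score = 2·TP/(2·TP+FP+FN).
G: TP=37, FP=5+3+1+4=13, FN=0+1+1+2=4 → 74/91 = 0.8132

0.813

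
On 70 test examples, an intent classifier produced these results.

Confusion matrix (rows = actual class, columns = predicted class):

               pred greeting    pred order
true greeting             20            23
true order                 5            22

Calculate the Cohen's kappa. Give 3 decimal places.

0.249

Observed agreement pₒ = trace/N = 42/70 = 0.6000
Expected agreement pₑ = Σ (rowᵢ·colᵢ)/N² = (43·25 + 27·45)/70² = 0.4673
κ = (pₒ − pₑ)/(1 − pₑ) = (0.6000 − 0.4673)/(1 − 0.4673) = 0.249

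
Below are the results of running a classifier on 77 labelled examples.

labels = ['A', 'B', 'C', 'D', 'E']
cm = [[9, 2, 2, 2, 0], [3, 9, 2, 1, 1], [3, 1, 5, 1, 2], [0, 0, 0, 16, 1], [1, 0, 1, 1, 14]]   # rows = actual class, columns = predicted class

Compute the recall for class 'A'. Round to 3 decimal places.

Treat 'A' as positive and all other classes as negative.
recall = TP/(TP+FN).
A: TP=9, FN=2+2+2+0=6 → 9/15 = 0.6000

0.600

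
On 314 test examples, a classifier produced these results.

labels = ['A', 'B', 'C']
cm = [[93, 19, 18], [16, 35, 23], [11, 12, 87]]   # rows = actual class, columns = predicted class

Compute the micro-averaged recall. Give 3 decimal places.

Micro-averaging pools counts across classes: ΣTP=215, ΣFP=99, ΣFN=99.
Micro-recall = TP/(TP+FN) on pooled counts = 0.685 (equals overall accuracy in single-label multiclass).

0.685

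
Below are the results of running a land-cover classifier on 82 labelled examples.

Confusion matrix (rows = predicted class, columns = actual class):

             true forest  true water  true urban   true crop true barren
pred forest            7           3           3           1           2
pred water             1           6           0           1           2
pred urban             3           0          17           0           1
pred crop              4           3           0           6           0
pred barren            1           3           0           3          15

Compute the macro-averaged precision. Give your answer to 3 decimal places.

0.598

Per-class precision (TP/(TP+FP)):
  forest: TP=7, FP=3+3+1+2=9 → 7/16 = 0.4375
  water: TP=6, FP=1+0+1+2=4 → 6/10 = 0.6000
  urban: TP=17, FP=3+0+0+1=4 → 17/21 = 0.8095
  crop: TP=6, FP=4+3+0+0=7 → 6/13 = 0.4615
  barren: TP=15, FP=1+3+0+3=7 → 15/22 = 0.6818
Macro-precision = mean = (0.4375 + 0.6000 + 0.8095 + 0.4615 + 0.6818) / 5 = 0.598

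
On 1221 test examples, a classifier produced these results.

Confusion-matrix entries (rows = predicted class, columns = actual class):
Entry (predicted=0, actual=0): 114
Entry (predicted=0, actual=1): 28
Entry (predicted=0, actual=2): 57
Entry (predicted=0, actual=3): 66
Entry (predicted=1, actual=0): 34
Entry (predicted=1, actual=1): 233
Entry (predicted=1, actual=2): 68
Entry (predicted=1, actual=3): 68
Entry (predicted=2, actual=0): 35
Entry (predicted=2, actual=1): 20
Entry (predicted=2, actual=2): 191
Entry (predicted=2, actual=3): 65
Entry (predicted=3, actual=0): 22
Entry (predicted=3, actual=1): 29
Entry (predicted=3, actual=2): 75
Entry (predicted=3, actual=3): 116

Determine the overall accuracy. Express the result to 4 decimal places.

0.5356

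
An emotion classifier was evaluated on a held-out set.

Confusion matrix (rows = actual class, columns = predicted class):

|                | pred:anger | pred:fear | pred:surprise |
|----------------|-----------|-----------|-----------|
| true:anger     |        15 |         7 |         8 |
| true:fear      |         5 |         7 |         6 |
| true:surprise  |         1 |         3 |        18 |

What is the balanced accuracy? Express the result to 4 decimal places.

Balanced accuracy = mean of per-class recall.
  anger: recall = 15/30 = 0.50000
  fear: recall = 7/18 = 0.38889
  surprise: recall = 18/22 = 0.81818
Mean = (0.50000 + 0.38889 + 0.81818) / 3 = 0.5690

0.5690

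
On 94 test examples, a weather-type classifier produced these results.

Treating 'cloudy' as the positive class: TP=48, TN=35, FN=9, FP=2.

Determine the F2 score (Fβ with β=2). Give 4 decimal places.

0.8633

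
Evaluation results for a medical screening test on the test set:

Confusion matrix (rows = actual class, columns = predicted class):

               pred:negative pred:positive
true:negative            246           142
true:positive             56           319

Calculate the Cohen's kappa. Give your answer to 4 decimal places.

0.4828

Observed agreement pₒ = trace/N = 565/763 = 0.74050
Expected agreement pₑ = Σ (rowᵢ·colᵢ)/N² = (388·302 + 375·461)/763² = 0.49822
κ = (pₒ − pₑ)/(1 − pₑ) = (0.74050 − 0.49822)/(1 − 0.49822) = 0.4828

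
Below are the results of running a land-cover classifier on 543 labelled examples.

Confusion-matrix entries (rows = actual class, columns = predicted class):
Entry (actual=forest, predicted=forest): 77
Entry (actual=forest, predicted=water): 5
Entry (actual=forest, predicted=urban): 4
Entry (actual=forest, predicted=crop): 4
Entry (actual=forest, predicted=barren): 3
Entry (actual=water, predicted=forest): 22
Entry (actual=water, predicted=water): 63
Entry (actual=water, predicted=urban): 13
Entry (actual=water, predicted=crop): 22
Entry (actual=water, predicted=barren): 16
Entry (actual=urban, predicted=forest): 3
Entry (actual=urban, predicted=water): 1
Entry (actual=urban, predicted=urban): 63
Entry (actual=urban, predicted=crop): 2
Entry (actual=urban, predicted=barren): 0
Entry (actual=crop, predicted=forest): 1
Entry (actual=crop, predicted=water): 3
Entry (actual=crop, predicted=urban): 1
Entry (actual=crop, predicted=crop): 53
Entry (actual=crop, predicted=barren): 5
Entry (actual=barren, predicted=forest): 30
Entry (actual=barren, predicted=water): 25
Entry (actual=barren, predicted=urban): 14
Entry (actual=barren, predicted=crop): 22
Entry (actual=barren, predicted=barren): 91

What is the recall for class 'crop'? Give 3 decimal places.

0.841

Treat 'crop' as positive and all other classes as negative.
recall = TP/(TP+FN).
crop: TP=53, FN=1+3+1+5=10 → 53/63 = 0.8413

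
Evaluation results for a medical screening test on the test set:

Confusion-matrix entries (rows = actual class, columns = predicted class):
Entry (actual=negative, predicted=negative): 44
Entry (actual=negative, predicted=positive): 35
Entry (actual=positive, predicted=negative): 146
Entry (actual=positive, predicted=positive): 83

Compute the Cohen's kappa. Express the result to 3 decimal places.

Observed agreement pₒ = trace/N = 127/308 = 0.4123
Expected agreement pₑ = Σ (rowᵢ·colᵢ)/N² = (79·190 + 229·118)/308² = 0.4431
κ = (pₒ − pₑ)/(1 − pₑ) = (0.4123 − 0.4431)/(1 − 0.4431) = -0.055

-0.055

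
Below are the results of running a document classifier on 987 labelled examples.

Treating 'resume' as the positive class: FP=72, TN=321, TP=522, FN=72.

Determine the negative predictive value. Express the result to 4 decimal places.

0.8168

NPV = TN/(TN+FN) = 321/(321+72) = 0.8168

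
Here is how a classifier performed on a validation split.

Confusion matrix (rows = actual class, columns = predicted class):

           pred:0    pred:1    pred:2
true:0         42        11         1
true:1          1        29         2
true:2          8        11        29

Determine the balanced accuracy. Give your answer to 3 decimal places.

Balanced accuracy = mean of per-class recall.
  0: recall = 42/54 = 0.7778
  1: recall = 29/32 = 0.9063
  2: recall = 29/48 = 0.6042
Mean = (0.7778 + 0.9063 + 0.6042) / 3 = 0.763

0.763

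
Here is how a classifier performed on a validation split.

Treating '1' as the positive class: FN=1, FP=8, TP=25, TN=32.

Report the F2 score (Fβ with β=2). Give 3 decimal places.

Fβ = (1+β²)·TP / ((1+β²)·TP + β²·FN + FP), with β²=4
= 5·25 / (5·25 + 4·1 + 8) = 0.912

0.912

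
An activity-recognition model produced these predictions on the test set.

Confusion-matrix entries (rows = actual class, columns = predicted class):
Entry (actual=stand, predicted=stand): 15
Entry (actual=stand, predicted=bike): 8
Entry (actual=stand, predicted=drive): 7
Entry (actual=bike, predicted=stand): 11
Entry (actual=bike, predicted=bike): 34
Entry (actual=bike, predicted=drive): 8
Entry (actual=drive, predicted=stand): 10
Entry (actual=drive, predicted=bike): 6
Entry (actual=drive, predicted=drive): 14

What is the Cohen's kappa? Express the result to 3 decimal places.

0.317

Observed agreement pₒ = trace/N = 63/113 = 0.5575
Expected agreement pₑ = Σ (rowᵢ·colᵢ)/N² = (30·36 + 53·48 + 30·29)/113² = 0.3519
κ = (pₒ − pₑ)/(1 − pₑ) = (0.5575 − 0.3519)/(1 − 0.3519) = 0.317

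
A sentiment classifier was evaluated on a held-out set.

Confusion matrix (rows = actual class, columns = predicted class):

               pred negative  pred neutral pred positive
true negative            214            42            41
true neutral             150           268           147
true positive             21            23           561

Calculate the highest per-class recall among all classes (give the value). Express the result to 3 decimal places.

Per-class recall (TP/(TP+FN)):
  negative: TP=214, FN=42+41=83 → 214/297 = 0.7205
  neutral: TP=268, FN=150+147=297 → 268/565 = 0.4743
  positive: TP=561, FN=21+23=44 → 561/605 = 0.9273
Highest is class 'positive' with recall = 0.927.

0.927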